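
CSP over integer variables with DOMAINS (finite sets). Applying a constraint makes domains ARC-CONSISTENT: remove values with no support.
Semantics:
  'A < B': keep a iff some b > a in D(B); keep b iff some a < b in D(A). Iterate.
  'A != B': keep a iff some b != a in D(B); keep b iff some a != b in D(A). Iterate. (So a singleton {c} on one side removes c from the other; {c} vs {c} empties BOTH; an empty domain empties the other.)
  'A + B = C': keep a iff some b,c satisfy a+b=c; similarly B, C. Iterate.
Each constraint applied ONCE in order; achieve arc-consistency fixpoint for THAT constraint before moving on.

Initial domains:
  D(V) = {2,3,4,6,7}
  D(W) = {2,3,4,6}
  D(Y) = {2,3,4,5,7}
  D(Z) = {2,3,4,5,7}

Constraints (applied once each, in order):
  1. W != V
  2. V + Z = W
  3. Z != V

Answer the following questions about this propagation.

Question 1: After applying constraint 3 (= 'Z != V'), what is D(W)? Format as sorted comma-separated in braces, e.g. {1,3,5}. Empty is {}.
Constraint 1 (W != V) on D(W)={2,3,4,6} D(V)={2,3,4,6,7}: no change
Constraint 2 (V + Z = W) on D(V)={2,3,4,6,7} D(Z)={2,3,4,5,7} D(W)={2,3,4,6}: V {2,3,4,6,7}->{2,3,4}; Z {2,3,4,5,7}->{2,3,4}; W {2,3,4,6}->{4,6}
Constraint 3 (Z != V) on D(Z)={2,3,4} D(V)={2,3,4}: no change
So after constraint 3: D(W) = {4,6}

Answer: {4,6}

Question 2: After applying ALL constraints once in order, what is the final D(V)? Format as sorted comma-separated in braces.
Constraint 1 (W != V) on D(W)={2,3,4,6} D(V)={2,3,4,6,7}: no change
Constraint 2 (V + Z = W) on D(V)={2,3,4,6,7} D(Z)={2,3,4,5,7} D(W)={2,3,4,6}: V {2,3,4,6,7}->{2,3,4}; Z {2,3,4,5,7}->{2,3,4}; W {2,3,4,6}->{4,6}
Constraint 3 (Z != V) on D(Z)={2,3,4} D(V)={2,3,4}: no change
So after all 3 constraints: D(V) = {2,3,4}

Answer: {2,3,4}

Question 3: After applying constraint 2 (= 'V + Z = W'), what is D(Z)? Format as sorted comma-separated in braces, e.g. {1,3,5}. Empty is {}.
Constraint 1 (W != V) on D(W)={2,3,4,6} D(V)={2,3,4,6,7}: no change
Constraint 2 (V + Z = W) on D(V)={2,3,4,6,7} D(Z)={2,3,4,5,7} D(W)={2,3,4,6}: V {2,3,4,6,7}->{2,3,4}; Z {2,3,4,5,7}->{2,3,4}; W {2,3,4,6}->{4,6}
So after constraint 2: D(Z) = {2,3,4}

Answer: {2,3,4}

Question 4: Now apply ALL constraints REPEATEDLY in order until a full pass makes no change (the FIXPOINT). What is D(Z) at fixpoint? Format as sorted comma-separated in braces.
Answer: {2,3,4}

Derivation:
pass 0 (initial): D(Z)={2,3,4,5,7}
pass 1: V {2,3,4,6,7}->{2,3,4}; W {2,3,4,6}->{4,6}; Z {2,3,4,5,7}->{2,3,4}
pass 2: no change
Fixpoint after 2 passes: D(Z) = {2,3,4}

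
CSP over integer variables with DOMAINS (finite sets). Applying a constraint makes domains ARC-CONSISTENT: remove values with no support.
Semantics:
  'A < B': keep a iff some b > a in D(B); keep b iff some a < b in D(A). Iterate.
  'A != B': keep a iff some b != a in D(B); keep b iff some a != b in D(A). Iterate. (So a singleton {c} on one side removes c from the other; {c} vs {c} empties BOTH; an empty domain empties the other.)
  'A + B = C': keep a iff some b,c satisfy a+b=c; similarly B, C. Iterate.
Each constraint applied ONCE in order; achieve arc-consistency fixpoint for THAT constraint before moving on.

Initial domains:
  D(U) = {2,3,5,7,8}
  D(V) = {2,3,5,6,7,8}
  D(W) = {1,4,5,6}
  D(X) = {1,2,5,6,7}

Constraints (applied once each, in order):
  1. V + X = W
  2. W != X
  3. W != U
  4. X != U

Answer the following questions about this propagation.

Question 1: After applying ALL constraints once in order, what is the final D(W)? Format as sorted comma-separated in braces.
Constraint 1 (V + X = W) on D(V)={2,3,5,6,7,8} D(X)={1,2,5,6,7} D(W)={1,4,5,6}: V {2,3,5,6,7,8}->{2,3,5}; X {1,2,5,6,7}->{1,2}; W {1,4,5,6}->{4,5,6}
Constraint 2 (W != X) on D(W)={4,5,6} D(X)={1,2}: no change
Constraint 3 (W != U) on D(W)={4,5,6} D(U)={2,3,5,7,8}: no change
Constraint 4 (X != U) on D(X)={1,2} D(U)={2,3,5,7,8}: no change
So after all 4 constraints: D(W) = {4,5,6}

Answer: {4,5,6}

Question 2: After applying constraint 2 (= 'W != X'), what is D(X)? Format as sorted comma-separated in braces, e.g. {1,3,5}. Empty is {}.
Constraint 1 (V + X = W) on D(V)={2,3,5,6,7,8} D(X)={1,2,5,6,7} D(W)={1,4,5,6}: V {2,3,5,6,7,8}->{2,3,5}; X {1,2,5,6,7}->{1,2}; W {1,4,5,6}->{4,5,6}
Constraint 2 (W != X) on D(W)={4,5,6} D(X)={1,2}: no change
So after constraint 2: D(X) = {1,2}

Answer: {1,2}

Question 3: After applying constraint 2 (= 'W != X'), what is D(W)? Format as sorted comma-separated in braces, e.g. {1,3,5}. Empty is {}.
Answer: {4,5,6}

Derivation:
Constraint 1 (V + X = W) on D(V)={2,3,5,6,7,8} D(X)={1,2,5,6,7} D(W)={1,4,5,6}: V {2,3,5,6,7,8}->{2,3,5}; X {1,2,5,6,7}->{1,2}; W {1,4,5,6}->{4,5,6}
Constraint 2 (W != X) on D(W)={4,5,6} D(X)={1,2}: no change
So after constraint 2: D(W) = {4,5,6}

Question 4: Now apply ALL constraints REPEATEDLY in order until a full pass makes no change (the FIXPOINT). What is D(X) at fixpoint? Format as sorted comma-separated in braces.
Answer: {1,2}

Derivation:
pass 0 (initial): D(X)={1,2,5,6,7}
pass 1: V {2,3,5,6,7,8}->{2,3,5}; W {1,4,5,6}->{4,5,6}; X {1,2,5,6,7}->{1,2}
pass 2: no change
Fixpoint after 2 passes: D(X) = {1,2}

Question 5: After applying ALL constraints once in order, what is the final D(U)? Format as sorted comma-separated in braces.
Constraint 1 (V + X = W) on D(V)={2,3,5,6,7,8} D(X)={1,2,5,6,7} D(W)={1,4,5,6}: V {2,3,5,6,7,8}->{2,3,5}; X {1,2,5,6,7}->{1,2}; W {1,4,5,6}->{4,5,6}
Constraint 2 (W != X) on D(W)={4,5,6} D(X)={1,2}: no change
Constraint 3 (W != U) on D(W)={4,5,6} D(U)={2,3,5,7,8}: no change
Constraint 4 (X != U) on D(X)={1,2} D(U)={2,3,5,7,8}: no change
So after all 4 constraints: D(U) = {2,3,5,7,8}

Answer: {2,3,5,7,8}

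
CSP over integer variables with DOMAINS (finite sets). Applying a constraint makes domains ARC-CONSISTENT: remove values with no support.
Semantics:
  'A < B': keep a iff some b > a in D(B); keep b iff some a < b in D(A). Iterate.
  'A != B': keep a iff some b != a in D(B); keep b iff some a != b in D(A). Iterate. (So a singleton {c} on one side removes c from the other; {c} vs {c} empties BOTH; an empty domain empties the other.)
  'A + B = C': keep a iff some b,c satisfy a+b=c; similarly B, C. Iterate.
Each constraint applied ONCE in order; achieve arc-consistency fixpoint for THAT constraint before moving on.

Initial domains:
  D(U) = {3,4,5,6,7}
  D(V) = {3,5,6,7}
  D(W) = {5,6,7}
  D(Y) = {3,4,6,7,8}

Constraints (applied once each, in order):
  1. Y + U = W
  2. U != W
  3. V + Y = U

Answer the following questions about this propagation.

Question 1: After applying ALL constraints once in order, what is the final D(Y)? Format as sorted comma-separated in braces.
Answer: {}

Derivation:
Constraint 1 (Y + U = W) on D(Y)={3,4,6,7,8} D(U)={3,4,5,6,7} D(W)={5,6,7}: Y {3,4,6,7,8}->{3,4}; U {3,4,5,6,7}->{3,4}; W {5,6,7}->{6,7}
Constraint 2 (U != W) on D(U)={3,4} D(W)={6,7}: no change
Constraint 3 (V + Y = U) on D(V)={3,5,6,7} D(Y)={3,4} D(U)={3,4}: V {3,5,6,7}->{}; Y {3,4}->{}; U {3,4}->{}
So after all 3 constraints: D(Y) = {}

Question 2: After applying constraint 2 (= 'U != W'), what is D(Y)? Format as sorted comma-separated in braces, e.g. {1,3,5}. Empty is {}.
Answer: {3,4}

Derivation:
Constraint 1 (Y + U = W) on D(Y)={3,4,6,7,8} D(U)={3,4,5,6,7} D(W)={5,6,7}: Y {3,4,6,7,8}->{3,4}; U {3,4,5,6,7}->{3,4}; W {5,6,7}->{6,7}
Constraint 2 (U != W) on D(U)={3,4} D(W)={6,7}: no change
So after constraint 2: D(Y) = {3,4}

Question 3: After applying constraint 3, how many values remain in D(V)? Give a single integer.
Constraint 1 (Y + U = W) on D(Y)={3,4,6,7,8} D(U)={3,4,5,6,7} D(W)={5,6,7}: Y {3,4,6,7,8}->{3,4}; U {3,4,5,6,7}->{3,4}; W {5,6,7}->{6,7}
Constraint 2 (U != W) on D(U)={3,4} D(W)={6,7}: no change
Constraint 3 (V + Y = U) on D(V)={3,5,6,7} D(Y)={3,4} D(U)={3,4}: V {3,5,6,7}->{}; Y {3,4}->{}; U {3,4}->{}
So after constraint 3: D(V)={}, size = 0

Answer: 0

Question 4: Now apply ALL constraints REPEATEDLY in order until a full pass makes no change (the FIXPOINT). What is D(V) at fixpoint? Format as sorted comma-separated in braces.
Answer: {}

Derivation:
pass 0 (initial): D(V)={3,5,6,7}
pass 1: U {3,4,5,6,7}->{}; V {3,5,6,7}->{}; W {5,6,7}->{6,7}; Y {3,4,6,7,8}->{}
pass 2: W {6,7}->{}
pass 3: no change
Fixpoint after 3 passes: D(V) = {}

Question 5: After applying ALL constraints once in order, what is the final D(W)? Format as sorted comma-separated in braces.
Constraint 1 (Y + U = W) on D(Y)={3,4,6,7,8} D(U)={3,4,5,6,7} D(W)={5,6,7}: Y {3,4,6,7,8}->{3,4}; U {3,4,5,6,7}->{3,4}; W {5,6,7}->{6,7}
Constraint 2 (U != W) on D(U)={3,4} D(W)={6,7}: no change
Constraint 3 (V + Y = U) on D(V)={3,5,6,7} D(Y)={3,4} D(U)={3,4}: V {3,5,6,7}->{}; Y {3,4}->{}; U {3,4}->{}
So after all 3 constraints: D(W) = {6,7}

Answer: {6,7}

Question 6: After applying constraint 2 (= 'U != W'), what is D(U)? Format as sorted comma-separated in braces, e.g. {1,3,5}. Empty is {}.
Answer: {3,4}

Derivation:
Constraint 1 (Y + U = W) on D(Y)={3,4,6,7,8} D(U)={3,4,5,6,7} D(W)={5,6,7}: Y {3,4,6,7,8}->{3,4}; U {3,4,5,6,7}->{3,4}; W {5,6,7}->{6,7}
Constraint 2 (U != W) on D(U)={3,4} D(W)={6,7}: no change
So after constraint 2: D(U) = {3,4}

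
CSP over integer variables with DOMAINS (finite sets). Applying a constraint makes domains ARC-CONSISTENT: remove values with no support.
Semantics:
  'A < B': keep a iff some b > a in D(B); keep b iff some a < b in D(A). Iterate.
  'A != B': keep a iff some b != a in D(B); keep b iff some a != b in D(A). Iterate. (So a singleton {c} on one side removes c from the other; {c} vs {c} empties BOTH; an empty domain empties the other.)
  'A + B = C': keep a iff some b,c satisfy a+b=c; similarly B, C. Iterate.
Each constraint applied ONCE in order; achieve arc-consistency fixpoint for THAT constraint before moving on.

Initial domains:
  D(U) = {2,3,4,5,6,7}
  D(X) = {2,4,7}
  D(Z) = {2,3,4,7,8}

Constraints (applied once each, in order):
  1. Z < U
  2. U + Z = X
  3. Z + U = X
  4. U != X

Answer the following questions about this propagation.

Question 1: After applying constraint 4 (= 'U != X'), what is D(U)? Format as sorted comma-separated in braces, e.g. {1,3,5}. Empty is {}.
Constraint 1 (Z < U) on D(Z)={2,3,4,7,8} D(U)={2,3,4,5,6,7}: Z {2,3,4,7,8}->{2,3,4}; U {2,3,4,5,6,7}->{3,4,5,6,7}
Constraint 2 (U + Z = X) on D(U)={3,4,5,6,7} D(Z)={2,3,4} D(X)={2,4,7}: U {3,4,5,6,7}->{3,4,5}; X {2,4,7}->{7}
Constraint 3 (Z + U = X) on D(Z)={2,3,4} D(U)={3,4,5} D(X)={7}: no change
Constraint 4 (U != X) on D(U)={3,4,5} D(X)={7}: no change
So after constraint 4: D(U) = {3,4,5}

Answer: {3,4,5}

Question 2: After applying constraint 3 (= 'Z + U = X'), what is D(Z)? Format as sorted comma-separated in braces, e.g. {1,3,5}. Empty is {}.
Answer: {2,3,4}

Derivation:
Constraint 1 (Z < U) on D(Z)={2,3,4,7,8} D(U)={2,3,4,5,6,7}: Z {2,3,4,7,8}->{2,3,4}; U {2,3,4,5,6,7}->{3,4,5,6,7}
Constraint 2 (U + Z = X) on D(U)={3,4,5,6,7} D(Z)={2,3,4} D(X)={2,4,7}: U {3,4,5,6,7}->{3,4,5}; X {2,4,7}->{7}
Constraint 3 (Z + U = X) on D(Z)={2,3,4} D(U)={3,4,5} D(X)={7}: no change
So after constraint 3: D(Z) = {2,3,4}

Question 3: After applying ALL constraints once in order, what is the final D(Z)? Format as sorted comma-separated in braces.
Answer: {2,3,4}

Derivation:
Constraint 1 (Z < U) on D(Z)={2,3,4,7,8} D(U)={2,3,4,5,6,7}: Z {2,3,4,7,8}->{2,3,4}; U {2,3,4,5,6,7}->{3,4,5,6,7}
Constraint 2 (U + Z = X) on D(U)={3,4,5,6,7} D(Z)={2,3,4} D(X)={2,4,7}: U {3,4,5,6,7}->{3,4,5}; X {2,4,7}->{7}
Constraint 3 (Z + U = X) on D(Z)={2,3,4} D(U)={3,4,5} D(X)={7}: no change
Constraint 4 (U != X) on D(U)={3,4,5} D(X)={7}: no change
So after all 4 constraints: D(Z) = {2,3,4}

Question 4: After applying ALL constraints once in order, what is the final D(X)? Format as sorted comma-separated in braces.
Constraint 1 (Z < U) on D(Z)={2,3,4,7,8} D(U)={2,3,4,5,6,7}: Z {2,3,4,7,8}->{2,3,4}; U {2,3,4,5,6,7}->{3,4,5,6,7}
Constraint 2 (U + Z = X) on D(U)={3,4,5,6,7} D(Z)={2,3,4} D(X)={2,4,7}: U {3,4,5,6,7}->{3,4,5}; X {2,4,7}->{7}
Constraint 3 (Z + U = X) on D(Z)={2,3,4} D(U)={3,4,5} D(X)={7}: no change
Constraint 4 (U != X) on D(U)={3,4,5} D(X)={7}: no change
So after all 4 constraints: D(X) = {7}

Answer: {7}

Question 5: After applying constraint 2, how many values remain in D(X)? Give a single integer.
Constraint 1 (Z < U) on D(Z)={2,3,4,7,8} D(U)={2,3,4,5,6,7}: Z {2,3,4,7,8}->{2,3,4}; U {2,3,4,5,6,7}->{3,4,5,6,7}
Constraint 2 (U + Z = X) on D(U)={3,4,5,6,7} D(Z)={2,3,4} D(X)={2,4,7}: U {3,4,5,6,7}->{3,4,5}; X {2,4,7}->{7}
So after constraint 2: D(X)={7}, size = 1

Answer: 1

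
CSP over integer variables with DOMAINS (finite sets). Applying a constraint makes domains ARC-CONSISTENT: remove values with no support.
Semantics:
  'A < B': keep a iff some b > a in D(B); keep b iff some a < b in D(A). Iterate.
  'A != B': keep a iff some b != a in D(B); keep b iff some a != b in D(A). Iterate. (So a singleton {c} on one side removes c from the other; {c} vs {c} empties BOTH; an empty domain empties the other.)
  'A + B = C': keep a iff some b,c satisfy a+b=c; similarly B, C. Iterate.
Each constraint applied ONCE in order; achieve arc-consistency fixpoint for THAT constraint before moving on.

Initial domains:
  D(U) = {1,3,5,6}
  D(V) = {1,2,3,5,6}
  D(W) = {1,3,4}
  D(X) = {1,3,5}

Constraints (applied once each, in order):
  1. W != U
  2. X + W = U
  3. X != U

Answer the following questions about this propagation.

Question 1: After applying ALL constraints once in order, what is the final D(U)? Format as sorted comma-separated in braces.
Answer: {5,6}

Derivation:
Constraint 1 (W != U) on D(W)={1,3,4} D(U)={1,3,5,6}: no change
Constraint 2 (X + W = U) on D(X)={1,3,5} D(W)={1,3,4} D(U)={1,3,5,6}: U {1,3,5,6}->{5,6}
Constraint 3 (X != U) on D(X)={1,3,5} D(U)={5,6}: no change
So after all 3 constraints: D(U) = {5,6}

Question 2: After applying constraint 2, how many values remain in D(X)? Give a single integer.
Constraint 1 (W != U) on D(W)={1,3,4} D(U)={1,3,5,6}: no change
Constraint 2 (X + W = U) on D(X)={1,3,5} D(W)={1,3,4} D(U)={1,3,5,6}: U {1,3,5,6}->{5,6}
So after constraint 2: D(X)={1,3,5}, size = 3

Answer: 3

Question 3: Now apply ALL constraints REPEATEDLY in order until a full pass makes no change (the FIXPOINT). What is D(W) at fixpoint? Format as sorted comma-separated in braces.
pass 0 (initial): D(W)={1,3,4}
pass 1: U {1,3,5,6}->{5,6}
pass 2: no change
Fixpoint after 2 passes: D(W) = {1,3,4}

Answer: {1,3,4}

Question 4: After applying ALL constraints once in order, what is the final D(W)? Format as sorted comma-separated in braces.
Answer: {1,3,4}

Derivation:
Constraint 1 (W != U) on D(W)={1,3,4} D(U)={1,3,5,6}: no change
Constraint 2 (X + W = U) on D(X)={1,3,5} D(W)={1,3,4} D(U)={1,3,5,6}: U {1,3,5,6}->{5,6}
Constraint 3 (X != U) on D(X)={1,3,5} D(U)={5,6}: no change
So after all 3 constraints: D(W) = {1,3,4}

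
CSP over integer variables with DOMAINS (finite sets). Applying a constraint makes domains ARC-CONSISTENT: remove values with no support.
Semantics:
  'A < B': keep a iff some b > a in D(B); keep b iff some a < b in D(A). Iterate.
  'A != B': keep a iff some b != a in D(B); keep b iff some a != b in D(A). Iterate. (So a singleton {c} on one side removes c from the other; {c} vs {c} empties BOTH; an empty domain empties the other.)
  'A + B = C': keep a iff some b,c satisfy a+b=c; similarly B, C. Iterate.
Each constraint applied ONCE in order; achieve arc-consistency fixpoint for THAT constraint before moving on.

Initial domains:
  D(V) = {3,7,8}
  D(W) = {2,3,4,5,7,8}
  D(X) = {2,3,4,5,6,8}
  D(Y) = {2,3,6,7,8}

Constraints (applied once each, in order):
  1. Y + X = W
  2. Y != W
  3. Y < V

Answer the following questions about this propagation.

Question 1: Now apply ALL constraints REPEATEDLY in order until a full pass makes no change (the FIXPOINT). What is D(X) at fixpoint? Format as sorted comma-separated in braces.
Answer: {2,3,4,5,6}

Derivation:
pass 0 (initial): D(X)={2,3,4,5,6,8}
pass 1: W {2,3,4,5,7,8}->{4,5,7,8}; X {2,3,4,5,6,8}->{2,3,4,5,6}; Y {2,3,6,7,8}->{2,3,6}
pass 2: no change
Fixpoint after 2 passes: D(X) = {2,3,4,5,6}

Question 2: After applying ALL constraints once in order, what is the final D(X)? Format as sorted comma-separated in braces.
Constraint 1 (Y + X = W) on D(Y)={2,3,6,7,8} D(X)={2,3,4,5,6,8} D(W)={2,3,4,5,7,8}: Y {2,3,6,7,8}->{2,3,6}; X {2,3,4,5,6,8}->{2,3,4,5,6}; W {2,3,4,5,7,8}->{4,5,7,8}
Constraint 2 (Y != W) on D(Y)={2,3,6} D(W)={4,5,7,8}: no change
Constraint 3 (Y < V) on D(Y)={2,3,6} D(V)={3,7,8}: no change
So after all 3 constraints: D(X) = {2,3,4,5,6}

Answer: {2,3,4,5,6}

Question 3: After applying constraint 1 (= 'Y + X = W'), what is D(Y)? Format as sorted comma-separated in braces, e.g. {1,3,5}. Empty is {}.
Answer: {2,3,6}

Derivation:
Constraint 1 (Y + X = W) on D(Y)={2,3,6,7,8} D(X)={2,3,4,5,6,8} D(W)={2,3,4,5,7,8}: Y {2,3,6,7,8}->{2,3,6}; X {2,3,4,5,6,8}->{2,3,4,5,6}; W {2,3,4,5,7,8}->{4,5,7,8}
So after constraint 1: D(Y) = {2,3,6}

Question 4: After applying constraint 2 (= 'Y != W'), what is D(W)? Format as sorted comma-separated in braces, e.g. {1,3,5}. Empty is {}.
Answer: {4,5,7,8}

Derivation:
Constraint 1 (Y + X = W) on D(Y)={2,3,6,7,8} D(X)={2,3,4,5,6,8} D(W)={2,3,4,5,7,8}: Y {2,3,6,7,8}->{2,3,6}; X {2,3,4,5,6,8}->{2,3,4,5,6}; W {2,3,4,5,7,8}->{4,5,7,8}
Constraint 2 (Y != W) on D(Y)={2,3,6} D(W)={4,5,7,8}: no change
So after constraint 2: D(W) = {4,5,7,8}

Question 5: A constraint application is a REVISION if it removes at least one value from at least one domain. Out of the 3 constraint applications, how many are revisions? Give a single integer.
Answer: 1

Derivation:
Constraint 1 (Y + X = W) on D(Y)={2,3,6,7,8} D(X)={2,3,4,5,6,8} D(W)={2,3,4,5,7,8}: Y {2,3,6,7,8}->{2,3,6}; X {2,3,4,5,6,8}->{2,3,4,5,6}; W {2,3,4,5,7,8}->{4,5,7,8} => REVISION
Constraint 2 (Y != W) on D(Y)={2,3,6} D(W)={4,5,7,8}: no change => not a revision
Constraint 3 (Y < V) on D(Y)={2,3,6} D(V)={3,7,8}: no change => not a revision
Total revisions = 1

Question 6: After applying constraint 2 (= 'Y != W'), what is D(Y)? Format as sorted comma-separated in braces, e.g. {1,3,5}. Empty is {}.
Constraint 1 (Y + X = W) on D(Y)={2,3,6,7,8} D(X)={2,3,4,5,6,8} D(W)={2,3,4,5,7,8}: Y {2,3,6,7,8}->{2,3,6}; X {2,3,4,5,6,8}->{2,3,4,5,6}; W {2,3,4,5,7,8}->{4,5,7,8}
Constraint 2 (Y != W) on D(Y)={2,3,6} D(W)={4,5,7,8}: no change
So after constraint 2: D(Y) = {2,3,6}

Answer: {2,3,6}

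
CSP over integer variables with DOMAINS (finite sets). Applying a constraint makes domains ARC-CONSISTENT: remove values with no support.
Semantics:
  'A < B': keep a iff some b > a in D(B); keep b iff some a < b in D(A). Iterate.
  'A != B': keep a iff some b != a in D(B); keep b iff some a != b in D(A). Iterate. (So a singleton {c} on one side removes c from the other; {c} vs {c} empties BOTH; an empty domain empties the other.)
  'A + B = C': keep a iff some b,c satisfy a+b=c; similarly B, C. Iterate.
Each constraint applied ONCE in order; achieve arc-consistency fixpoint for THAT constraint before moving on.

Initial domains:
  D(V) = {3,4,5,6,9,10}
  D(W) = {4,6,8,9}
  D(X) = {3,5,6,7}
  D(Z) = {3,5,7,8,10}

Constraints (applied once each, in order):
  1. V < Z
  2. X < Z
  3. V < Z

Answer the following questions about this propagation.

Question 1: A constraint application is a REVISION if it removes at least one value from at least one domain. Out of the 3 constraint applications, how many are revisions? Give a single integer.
Answer: 1

Derivation:
Constraint 1 (V < Z) on D(V)={3,4,5,6,9,10} D(Z)={3,5,7,8,10}: V {3,4,5,6,9,10}->{3,4,5,6,9}; Z {3,5,7,8,10}->{5,7,8,10} => REVISION
Constraint 2 (X < Z) on D(X)={3,5,6,7} D(Z)={5,7,8,10}: no change => not a revision
Constraint 3 (V < Z) on D(V)={3,4,5,6,9} D(Z)={5,7,8,10}: no change => not a revision
Total revisions = 1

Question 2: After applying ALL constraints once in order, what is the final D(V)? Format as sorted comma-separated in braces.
Constraint 1 (V < Z) on D(V)={3,4,5,6,9,10} D(Z)={3,5,7,8,10}: V {3,4,5,6,9,10}->{3,4,5,6,9}; Z {3,5,7,8,10}->{5,7,8,10}
Constraint 2 (X < Z) on D(X)={3,5,6,7} D(Z)={5,7,8,10}: no change
Constraint 3 (V < Z) on D(V)={3,4,5,6,9} D(Z)={5,7,8,10}: no change
So after all 3 constraints: D(V) = {3,4,5,6,9}

Answer: {3,4,5,6,9}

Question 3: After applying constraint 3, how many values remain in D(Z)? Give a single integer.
Answer: 4

Derivation:
Constraint 1 (V < Z) on D(V)={3,4,5,6,9,10} D(Z)={3,5,7,8,10}: V {3,4,5,6,9,10}->{3,4,5,6,9}; Z {3,5,7,8,10}->{5,7,8,10}
Constraint 2 (X < Z) on D(X)={3,5,6,7} D(Z)={5,7,8,10}: no change
Constraint 3 (V < Z) on D(V)={3,4,5,6,9} D(Z)={5,7,8,10}: no change
So after constraint 3: D(Z)={5,7,8,10}, size = 4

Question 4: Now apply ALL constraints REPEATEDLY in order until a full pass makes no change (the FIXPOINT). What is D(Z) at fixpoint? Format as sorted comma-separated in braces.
pass 0 (initial): D(Z)={3,5,7,8,10}
pass 1: V {3,4,5,6,9,10}->{3,4,5,6,9}; Z {3,5,7,8,10}->{5,7,8,10}
pass 2: no change
Fixpoint after 2 passes: D(Z) = {5,7,8,10}

Answer: {5,7,8,10}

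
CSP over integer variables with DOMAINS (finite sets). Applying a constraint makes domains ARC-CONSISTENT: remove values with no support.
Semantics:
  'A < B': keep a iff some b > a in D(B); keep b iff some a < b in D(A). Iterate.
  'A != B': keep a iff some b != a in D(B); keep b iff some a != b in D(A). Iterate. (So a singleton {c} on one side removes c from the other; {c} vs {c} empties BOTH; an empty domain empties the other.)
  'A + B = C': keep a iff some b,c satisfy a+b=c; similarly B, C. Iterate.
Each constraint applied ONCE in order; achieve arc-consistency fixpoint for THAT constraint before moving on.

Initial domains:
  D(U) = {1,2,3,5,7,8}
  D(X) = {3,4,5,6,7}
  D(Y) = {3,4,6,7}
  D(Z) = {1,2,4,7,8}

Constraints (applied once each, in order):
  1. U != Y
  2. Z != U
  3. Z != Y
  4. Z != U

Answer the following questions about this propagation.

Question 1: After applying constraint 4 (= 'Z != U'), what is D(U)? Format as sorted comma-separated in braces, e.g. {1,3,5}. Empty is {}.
Constraint 1 (U != Y) on D(U)={1,2,3,5,7,8} D(Y)={3,4,6,7}: no change
Constraint 2 (Z != U) on D(Z)={1,2,4,7,8} D(U)={1,2,3,5,7,8}: no change
Constraint 3 (Z != Y) on D(Z)={1,2,4,7,8} D(Y)={3,4,6,7}: no change
Constraint 4 (Z != U) on D(Z)={1,2,4,7,8} D(U)={1,2,3,5,7,8}: no change
So after constraint 4: D(U) = {1,2,3,5,7,8}

Answer: {1,2,3,5,7,8}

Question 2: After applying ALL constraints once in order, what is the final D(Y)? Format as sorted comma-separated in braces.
Constraint 1 (U != Y) on D(U)={1,2,3,5,7,8} D(Y)={3,4,6,7}: no change
Constraint 2 (Z != U) on D(Z)={1,2,4,7,8} D(U)={1,2,3,5,7,8}: no change
Constraint 3 (Z != Y) on D(Z)={1,2,4,7,8} D(Y)={3,4,6,7}: no change
Constraint 4 (Z != U) on D(Z)={1,2,4,7,8} D(U)={1,2,3,5,7,8}: no change
So after all 4 constraints: D(Y) = {3,4,6,7}

Answer: {3,4,6,7}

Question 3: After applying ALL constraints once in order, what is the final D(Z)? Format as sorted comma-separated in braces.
Answer: {1,2,4,7,8}

Derivation:
Constraint 1 (U != Y) on D(U)={1,2,3,5,7,8} D(Y)={3,4,6,7}: no change
Constraint 2 (Z != U) on D(Z)={1,2,4,7,8} D(U)={1,2,3,5,7,8}: no change
Constraint 3 (Z != Y) on D(Z)={1,2,4,7,8} D(Y)={3,4,6,7}: no change
Constraint 4 (Z != U) on D(Z)={1,2,4,7,8} D(U)={1,2,3,5,7,8}: no change
So after all 4 constraints: D(Z) = {1,2,4,7,8}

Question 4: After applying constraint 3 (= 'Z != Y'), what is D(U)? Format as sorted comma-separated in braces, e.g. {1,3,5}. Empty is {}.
Answer: {1,2,3,5,7,8}

Derivation:
Constraint 1 (U != Y) on D(U)={1,2,3,5,7,8} D(Y)={3,4,6,7}: no change
Constraint 2 (Z != U) on D(Z)={1,2,4,7,8} D(U)={1,2,3,5,7,8}: no change
Constraint 3 (Z != Y) on D(Z)={1,2,4,7,8} D(Y)={3,4,6,7}: no change
So after constraint 3: D(U) = {1,2,3,5,7,8}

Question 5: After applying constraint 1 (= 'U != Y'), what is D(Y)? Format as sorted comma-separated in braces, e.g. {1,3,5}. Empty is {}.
Constraint 1 (U != Y) on D(U)={1,2,3,5,7,8} D(Y)={3,4,6,7}: no change
So after constraint 1: D(Y) = {3,4,6,7}

Answer: {3,4,6,7}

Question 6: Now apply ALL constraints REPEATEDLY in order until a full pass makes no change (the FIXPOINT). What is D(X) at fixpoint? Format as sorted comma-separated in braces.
pass 0 (initial): D(X)={3,4,5,6,7}
pass 1: no change
Fixpoint after 1 passes: D(X) = {3,4,5,6,7}

Answer: {3,4,5,6,7}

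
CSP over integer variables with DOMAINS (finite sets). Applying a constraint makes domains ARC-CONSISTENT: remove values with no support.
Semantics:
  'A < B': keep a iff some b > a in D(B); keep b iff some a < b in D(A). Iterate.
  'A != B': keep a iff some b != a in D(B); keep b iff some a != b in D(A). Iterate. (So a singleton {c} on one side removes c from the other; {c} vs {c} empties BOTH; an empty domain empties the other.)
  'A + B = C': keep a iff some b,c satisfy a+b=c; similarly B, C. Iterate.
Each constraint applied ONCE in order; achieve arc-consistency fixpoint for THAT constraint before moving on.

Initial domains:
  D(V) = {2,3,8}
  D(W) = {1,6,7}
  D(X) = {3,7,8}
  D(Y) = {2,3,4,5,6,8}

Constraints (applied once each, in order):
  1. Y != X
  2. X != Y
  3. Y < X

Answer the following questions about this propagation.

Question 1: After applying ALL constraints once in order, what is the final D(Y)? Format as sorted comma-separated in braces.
Answer: {2,3,4,5,6}

Derivation:
Constraint 1 (Y != X) on D(Y)={2,3,4,5,6,8} D(X)={3,7,8}: no change
Constraint 2 (X != Y) on D(X)={3,7,8} D(Y)={2,3,4,5,6,8}: no change
Constraint 3 (Y < X) on D(Y)={2,3,4,5,6,8} D(X)={3,7,8}: Y {2,3,4,5,6,8}->{2,3,4,5,6}
So after all 3 constraints: D(Y) = {2,3,4,5,6}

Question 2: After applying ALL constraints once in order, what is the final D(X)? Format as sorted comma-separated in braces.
Answer: {3,7,8}

Derivation:
Constraint 1 (Y != X) on D(Y)={2,3,4,5,6,8} D(X)={3,7,8}: no change
Constraint 2 (X != Y) on D(X)={3,7,8} D(Y)={2,3,4,5,6,8}: no change
Constraint 3 (Y < X) on D(Y)={2,3,4,5,6,8} D(X)={3,7,8}: Y {2,3,4,5,6,8}->{2,3,4,5,6}
So after all 3 constraints: D(X) = {3,7,8}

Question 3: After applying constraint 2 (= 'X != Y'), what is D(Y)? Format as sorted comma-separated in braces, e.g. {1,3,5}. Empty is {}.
Constraint 1 (Y != X) on D(Y)={2,3,4,5,6,8} D(X)={3,7,8}: no change
Constraint 2 (X != Y) on D(X)={3,7,8} D(Y)={2,3,4,5,6,8}: no change
So after constraint 2: D(Y) = {2,3,4,5,6,8}

Answer: {2,3,4,5,6,8}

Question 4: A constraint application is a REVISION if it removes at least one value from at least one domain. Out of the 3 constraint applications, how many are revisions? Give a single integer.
Constraint 1 (Y != X) on D(Y)={2,3,4,5,6,8} D(X)={3,7,8}: no change => not a revision
Constraint 2 (X != Y) on D(X)={3,7,8} D(Y)={2,3,4,5,6,8}: no change => not a revision
Constraint 3 (Y < X) on D(Y)={2,3,4,5,6,8} D(X)={3,7,8}: Y {2,3,4,5,6,8}->{2,3,4,5,6} => REVISION
Total revisions = 1

Answer: 1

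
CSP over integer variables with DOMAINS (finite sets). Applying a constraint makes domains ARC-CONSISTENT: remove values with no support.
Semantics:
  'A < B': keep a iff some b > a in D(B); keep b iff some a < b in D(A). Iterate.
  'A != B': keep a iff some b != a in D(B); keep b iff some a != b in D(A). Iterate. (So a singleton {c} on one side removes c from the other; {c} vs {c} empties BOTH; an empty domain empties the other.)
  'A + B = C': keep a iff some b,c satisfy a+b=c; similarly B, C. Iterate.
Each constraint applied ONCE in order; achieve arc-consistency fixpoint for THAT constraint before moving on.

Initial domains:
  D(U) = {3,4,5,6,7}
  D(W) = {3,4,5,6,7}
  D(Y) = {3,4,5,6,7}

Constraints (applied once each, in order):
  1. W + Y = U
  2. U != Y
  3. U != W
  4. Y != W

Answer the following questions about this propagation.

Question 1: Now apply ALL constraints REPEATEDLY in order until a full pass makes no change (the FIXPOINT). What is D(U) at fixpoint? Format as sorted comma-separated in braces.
Answer: {6,7}

Derivation:
pass 0 (initial): D(U)={3,4,5,6,7}
pass 1: U {3,4,5,6,7}->{6,7}; W {3,4,5,6,7}->{3,4}; Y {3,4,5,6,7}->{3,4}
pass 2: no change
Fixpoint after 2 passes: D(U) = {6,7}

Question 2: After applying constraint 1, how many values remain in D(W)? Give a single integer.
Answer: 2

Derivation:
Constraint 1 (W + Y = U) on D(W)={3,4,5,6,7} D(Y)={3,4,5,6,7} D(U)={3,4,5,6,7}: W {3,4,5,6,7}->{3,4}; Y {3,4,5,6,7}->{3,4}; U {3,4,5,6,7}->{6,7}
So after constraint 1: D(W)={3,4}, size = 2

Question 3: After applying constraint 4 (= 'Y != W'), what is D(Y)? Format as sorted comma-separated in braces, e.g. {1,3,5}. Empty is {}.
Answer: {3,4}

Derivation:
Constraint 1 (W + Y = U) on D(W)={3,4,5,6,7} D(Y)={3,4,5,6,7} D(U)={3,4,5,6,7}: W {3,4,5,6,7}->{3,4}; Y {3,4,5,6,7}->{3,4}; U {3,4,5,6,7}->{6,7}
Constraint 2 (U != Y) on D(U)={6,7} D(Y)={3,4}: no change
Constraint 3 (U != W) on D(U)={6,7} D(W)={3,4}: no change
Constraint 4 (Y != W) on D(Y)={3,4} D(W)={3,4}: no change
So after constraint 4: D(Y) = {3,4}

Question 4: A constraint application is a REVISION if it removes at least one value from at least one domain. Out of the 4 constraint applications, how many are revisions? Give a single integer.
Constraint 1 (W + Y = U) on D(W)={3,4,5,6,7} D(Y)={3,4,5,6,7} D(U)={3,4,5,6,7}: W {3,4,5,6,7}->{3,4}; Y {3,4,5,6,7}->{3,4}; U {3,4,5,6,7}->{6,7} => REVISION
Constraint 2 (U != Y) on D(U)={6,7} D(Y)={3,4}: no change => not a revision
Constraint 3 (U != W) on D(U)={6,7} D(W)={3,4}: no change => not a revision
Constraint 4 (Y != W) on D(Y)={3,4} D(W)={3,4}: no change => not a revision
Total revisions = 1

Answer: 1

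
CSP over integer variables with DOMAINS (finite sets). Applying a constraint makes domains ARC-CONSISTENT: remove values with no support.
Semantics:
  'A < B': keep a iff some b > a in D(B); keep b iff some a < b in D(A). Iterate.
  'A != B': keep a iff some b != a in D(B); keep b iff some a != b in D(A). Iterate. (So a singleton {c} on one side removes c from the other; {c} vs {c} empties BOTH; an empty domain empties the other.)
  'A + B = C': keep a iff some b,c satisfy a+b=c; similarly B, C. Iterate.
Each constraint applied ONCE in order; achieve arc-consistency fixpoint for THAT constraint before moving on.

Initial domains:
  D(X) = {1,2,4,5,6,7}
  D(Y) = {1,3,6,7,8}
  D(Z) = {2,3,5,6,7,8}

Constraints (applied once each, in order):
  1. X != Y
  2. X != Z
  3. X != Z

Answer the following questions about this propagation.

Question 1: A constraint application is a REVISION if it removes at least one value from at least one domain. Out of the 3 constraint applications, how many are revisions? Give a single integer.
Constraint 1 (X != Y) on D(X)={1,2,4,5,6,7} D(Y)={1,3,6,7,8}: no change => not a revision
Constraint 2 (X != Z) on D(X)={1,2,4,5,6,7} D(Z)={2,3,5,6,7,8}: no change => not a revision
Constraint 3 (X != Z) on D(X)={1,2,4,5,6,7} D(Z)={2,3,5,6,7,8}: no change => not a revision
Total revisions = 0

Answer: 0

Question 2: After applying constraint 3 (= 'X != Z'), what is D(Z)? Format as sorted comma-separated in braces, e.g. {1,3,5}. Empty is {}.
Answer: {2,3,5,6,7,8}

Derivation:
Constraint 1 (X != Y) on D(X)={1,2,4,5,6,7} D(Y)={1,3,6,7,8}: no change
Constraint 2 (X != Z) on D(X)={1,2,4,5,6,7} D(Z)={2,3,5,6,7,8}: no change
Constraint 3 (X != Z) on D(X)={1,2,4,5,6,7} D(Z)={2,3,5,6,7,8}: no change
So after constraint 3: D(Z) = {2,3,5,6,7,8}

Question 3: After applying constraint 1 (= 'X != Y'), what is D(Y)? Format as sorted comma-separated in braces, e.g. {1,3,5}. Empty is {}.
Answer: {1,3,6,7,8}

Derivation:
Constraint 1 (X != Y) on D(X)={1,2,4,5,6,7} D(Y)={1,3,6,7,8}: no change
So after constraint 1: D(Y) = {1,3,6,7,8}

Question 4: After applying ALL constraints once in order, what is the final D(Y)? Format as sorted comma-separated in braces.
Answer: {1,3,6,7,8}

Derivation:
Constraint 1 (X != Y) on D(X)={1,2,4,5,6,7} D(Y)={1,3,6,7,8}: no change
Constraint 2 (X != Z) on D(X)={1,2,4,5,6,7} D(Z)={2,3,5,6,7,8}: no change
Constraint 3 (X != Z) on D(X)={1,2,4,5,6,7} D(Z)={2,3,5,6,7,8}: no change
So after all 3 constraints: D(Y) = {1,3,6,7,8}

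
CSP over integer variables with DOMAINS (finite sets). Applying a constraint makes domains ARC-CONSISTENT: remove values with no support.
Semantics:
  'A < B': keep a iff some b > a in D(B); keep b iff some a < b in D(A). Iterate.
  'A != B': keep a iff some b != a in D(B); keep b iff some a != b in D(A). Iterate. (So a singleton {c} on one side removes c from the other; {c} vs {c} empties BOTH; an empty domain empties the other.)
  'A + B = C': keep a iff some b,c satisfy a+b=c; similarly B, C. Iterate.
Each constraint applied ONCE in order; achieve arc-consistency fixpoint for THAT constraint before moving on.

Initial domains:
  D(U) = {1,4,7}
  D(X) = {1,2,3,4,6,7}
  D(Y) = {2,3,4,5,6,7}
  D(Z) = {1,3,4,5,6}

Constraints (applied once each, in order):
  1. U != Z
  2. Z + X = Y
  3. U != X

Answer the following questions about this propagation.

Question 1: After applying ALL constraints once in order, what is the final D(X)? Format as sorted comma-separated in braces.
Constraint 1 (U != Z) on D(U)={1,4,7} D(Z)={1,3,4,5,6}: no change
Constraint 2 (Z + X = Y) on D(Z)={1,3,4,5,6} D(X)={1,2,3,4,6,7} D(Y)={2,3,4,5,6,7}: X {1,2,3,4,6,7}->{1,2,3,4,6}
Constraint 3 (U != X) on D(U)={1,4,7} D(X)={1,2,3,4,6}: no change
So after all 3 constraints: D(X) = {1,2,3,4,6}

Answer: {1,2,3,4,6}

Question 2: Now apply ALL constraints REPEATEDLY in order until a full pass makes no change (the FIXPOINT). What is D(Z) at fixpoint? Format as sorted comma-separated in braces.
pass 0 (initial): D(Z)={1,3,4,5,6}
pass 1: X {1,2,3,4,6,7}->{1,2,3,4,6}
pass 2: no change
Fixpoint after 2 passes: D(Z) = {1,3,4,5,6}

Answer: {1,3,4,5,6}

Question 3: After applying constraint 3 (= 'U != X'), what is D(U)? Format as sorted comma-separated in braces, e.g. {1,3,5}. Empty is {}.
Answer: {1,4,7}

Derivation:
Constraint 1 (U != Z) on D(U)={1,4,7} D(Z)={1,3,4,5,6}: no change
Constraint 2 (Z + X = Y) on D(Z)={1,3,4,5,6} D(X)={1,2,3,4,6,7} D(Y)={2,3,4,5,6,7}: X {1,2,3,4,6,7}->{1,2,3,4,6}
Constraint 3 (U != X) on D(U)={1,4,7} D(X)={1,2,3,4,6}: no change
So after constraint 3: D(U) = {1,4,7}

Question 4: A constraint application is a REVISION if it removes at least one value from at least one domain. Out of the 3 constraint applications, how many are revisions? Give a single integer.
Constraint 1 (U != Z) on D(U)={1,4,7} D(Z)={1,3,4,5,6}: no change => not a revision
Constraint 2 (Z + X = Y) on D(Z)={1,3,4,5,6} D(X)={1,2,3,4,6,7} D(Y)={2,3,4,5,6,7}: X {1,2,3,4,6,7}->{1,2,3,4,6} => REVISION
Constraint 3 (U != X) on D(U)={1,4,7} D(X)={1,2,3,4,6}: no change => not a revision
Total revisions = 1

Answer: 1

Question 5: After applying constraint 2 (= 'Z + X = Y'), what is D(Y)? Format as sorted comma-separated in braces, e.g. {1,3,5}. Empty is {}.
Constraint 1 (U != Z) on D(U)={1,4,7} D(Z)={1,3,4,5,6}: no change
Constraint 2 (Z + X = Y) on D(Z)={1,3,4,5,6} D(X)={1,2,3,4,6,7} D(Y)={2,3,4,5,6,7}: X {1,2,3,4,6,7}->{1,2,3,4,6}
So after constraint 2: D(Y) = {2,3,4,5,6,7}

Answer: {2,3,4,5,6,7}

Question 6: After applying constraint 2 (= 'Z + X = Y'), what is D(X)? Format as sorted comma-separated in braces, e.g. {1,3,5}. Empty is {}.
Answer: {1,2,3,4,6}

Derivation:
Constraint 1 (U != Z) on D(U)={1,4,7} D(Z)={1,3,4,5,6}: no change
Constraint 2 (Z + X = Y) on D(Z)={1,3,4,5,6} D(X)={1,2,3,4,6,7} D(Y)={2,3,4,5,6,7}: X {1,2,3,4,6,7}->{1,2,3,4,6}
So after constraint 2: D(X) = {1,2,3,4,6}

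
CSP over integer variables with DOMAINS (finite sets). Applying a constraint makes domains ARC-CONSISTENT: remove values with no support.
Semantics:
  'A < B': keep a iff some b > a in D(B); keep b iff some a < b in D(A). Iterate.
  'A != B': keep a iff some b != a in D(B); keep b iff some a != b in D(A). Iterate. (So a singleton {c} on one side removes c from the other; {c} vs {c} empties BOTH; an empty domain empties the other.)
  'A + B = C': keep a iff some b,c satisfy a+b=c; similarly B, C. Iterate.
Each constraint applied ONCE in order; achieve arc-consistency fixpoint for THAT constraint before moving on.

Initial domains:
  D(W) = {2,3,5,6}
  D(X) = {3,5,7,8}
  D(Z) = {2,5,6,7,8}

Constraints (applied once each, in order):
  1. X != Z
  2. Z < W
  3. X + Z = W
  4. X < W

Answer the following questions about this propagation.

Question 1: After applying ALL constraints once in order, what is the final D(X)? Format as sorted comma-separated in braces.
Constraint 1 (X != Z) on D(X)={3,5,7,8} D(Z)={2,5,6,7,8}: no change
Constraint 2 (Z < W) on D(Z)={2,5,6,7,8} D(W)={2,3,5,6}: Z {2,5,6,7,8}->{2,5}; W {2,3,5,6}->{3,5,6}
Constraint 3 (X + Z = W) on D(X)={3,5,7,8} D(Z)={2,5} D(W)={3,5,6}: X {3,5,7,8}->{3}; Z {2,5}->{2}; W {3,5,6}->{5}
Constraint 4 (X < W) on D(X)={3} D(W)={5}: no change
So after all 4 constraints: D(X) = {3}

Answer: {3}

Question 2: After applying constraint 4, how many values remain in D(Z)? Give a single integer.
Constraint 1 (X != Z) on D(X)={3,5,7,8} D(Z)={2,5,6,7,8}: no change
Constraint 2 (Z < W) on D(Z)={2,5,6,7,8} D(W)={2,3,5,6}: Z {2,5,6,7,8}->{2,5}; W {2,3,5,6}->{3,5,6}
Constraint 3 (X + Z = W) on D(X)={3,5,7,8} D(Z)={2,5} D(W)={3,5,6}: X {3,5,7,8}->{3}; Z {2,5}->{2}; W {3,5,6}->{5}
Constraint 4 (X < W) on D(X)={3} D(W)={5}: no change
So after constraint 4: D(Z)={2}, size = 1

Answer: 1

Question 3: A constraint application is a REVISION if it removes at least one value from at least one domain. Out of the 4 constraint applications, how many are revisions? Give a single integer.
Answer: 2

Derivation:
Constraint 1 (X != Z) on D(X)={3,5,7,8} D(Z)={2,5,6,7,8}: no change => not a revision
Constraint 2 (Z < W) on D(Z)={2,5,6,7,8} D(W)={2,3,5,6}: Z {2,5,6,7,8}->{2,5}; W {2,3,5,6}->{3,5,6} => REVISION
Constraint 3 (X + Z = W) on D(X)={3,5,7,8} D(Z)={2,5} D(W)={3,5,6}: X {3,5,7,8}->{3}; Z {2,5}->{2}; W {3,5,6}->{5} => REVISION
Constraint 4 (X < W) on D(X)={3} D(W)={5}: no change => not a revision
Total revisions = 2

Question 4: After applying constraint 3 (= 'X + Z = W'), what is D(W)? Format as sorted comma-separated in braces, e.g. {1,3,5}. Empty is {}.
Answer: {5}

Derivation:
Constraint 1 (X != Z) on D(X)={3,5,7,8} D(Z)={2,5,6,7,8}: no change
Constraint 2 (Z < W) on D(Z)={2,5,6,7,8} D(W)={2,3,5,6}: Z {2,5,6,7,8}->{2,5}; W {2,3,5,6}->{3,5,6}
Constraint 3 (X + Z = W) on D(X)={3,5,7,8} D(Z)={2,5} D(W)={3,5,6}: X {3,5,7,8}->{3}; Z {2,5}->{2}; W {3,5,6}->{5}
So after constraint 3: D(W) = {5}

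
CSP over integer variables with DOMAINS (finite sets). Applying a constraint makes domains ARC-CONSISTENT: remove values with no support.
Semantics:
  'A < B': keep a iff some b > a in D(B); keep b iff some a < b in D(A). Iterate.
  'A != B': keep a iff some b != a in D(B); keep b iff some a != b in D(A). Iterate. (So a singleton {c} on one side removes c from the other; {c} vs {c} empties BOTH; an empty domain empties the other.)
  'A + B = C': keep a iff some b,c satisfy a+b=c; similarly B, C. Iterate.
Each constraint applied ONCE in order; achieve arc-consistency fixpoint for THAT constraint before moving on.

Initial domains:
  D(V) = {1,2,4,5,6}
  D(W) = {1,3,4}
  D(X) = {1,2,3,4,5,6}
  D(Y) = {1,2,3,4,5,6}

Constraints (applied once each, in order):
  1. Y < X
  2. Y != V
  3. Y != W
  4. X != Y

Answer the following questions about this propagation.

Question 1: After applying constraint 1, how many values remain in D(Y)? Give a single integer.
Answer: 5

Derivation:
Constraint 1 (Y < X) on D(Y)={1,2,3,4,5,6} D(X)={1,2,3,4,5,6}: Y {1,2,3,4,5,6}->{1,2,3,4,5}; X {1,2,3,4,5,6}->{2,3,4,5,6}
So after constraint 1: D(Y)={1,2,3,4,5}, size = 5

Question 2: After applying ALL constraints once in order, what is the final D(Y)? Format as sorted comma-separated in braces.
Constraint 1 (Y < X) on D(Y)={1,2,3,4,5,6} D(X)={1,2,3,4,5,6}: Y {1,2,3,4,5,6}->{1,2,3,4,5}; X {1,2,3,4,5,6}->{2,3,4,5,6}
Constraint 2 (Y != V) on D(Y)={1,2,3,4,5} D(V)={1,2,4,5,6}: no change
Constraint 3 (Y != W) on D(Y)={1,2,3,4,5} D(W)={1,3,4}: no change
Constraint 4 (X != Y) on D(X)={2,3,4,5,6} D(Y)={1,2,3,4,5}: no change
So after all 4 constraints: D(Y) = {1,2,3,4,5}

Answer: {1,2,3,4,5}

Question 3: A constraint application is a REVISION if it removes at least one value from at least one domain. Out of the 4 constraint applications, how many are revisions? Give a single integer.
Answer: 1

Derivation:
Constraint 1 (Y < X) on D(Y)={1,2,3,4,5,6} D(X)={1,2,3,4,5,6}: Y {1,2,3,4,5,6}->{1,2,3,4,5}; X {1,2,3,4,5,6}->{2,3,4,5,6} => REVISION
Constraint 2 (Y != V) on D(Y)={1,2,3,4,5} D(V)={1,2,4,5,6}: no change => not a revision
Constraint 3 (Y != W) on D(Y)={1,2,3,4,5} D(W)={1,3,4}: no change => not a revision
Constraint 4 (X != Y) on D(X)={2,3,4,5,6} D(Y)={1,2,3,4,5}: no change => not a revision
Total revisions = 1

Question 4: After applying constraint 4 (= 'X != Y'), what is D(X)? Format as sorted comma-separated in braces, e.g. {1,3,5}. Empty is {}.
Constraint 1 (Y < X) on D(Y)={1,2,3,4,5,6} D(X)={1,2,3,4,5,6}: Y {1,2,3,4,5,6}->{1,2,3,4,5}; X {1,2,3,4,5,6}->{2,3,4,5,6}
Constraint 2 (Y != V) on D(Y)={1,2,3,4,5} D(V)={1,2,4,5,6}: no change
Constraint 3 (Y != W) on D(Y)={1,2,3,4,5} D(W)={1,3,4}: no change
Constraint 4 (X != Y) on D(X)={2,3,4,5,6} D(Y)={1,2,3,4,5}: no change
So after constraint 4: D(X) = {2,3,4,5,6}

Answer: {2,3,4,5,6}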